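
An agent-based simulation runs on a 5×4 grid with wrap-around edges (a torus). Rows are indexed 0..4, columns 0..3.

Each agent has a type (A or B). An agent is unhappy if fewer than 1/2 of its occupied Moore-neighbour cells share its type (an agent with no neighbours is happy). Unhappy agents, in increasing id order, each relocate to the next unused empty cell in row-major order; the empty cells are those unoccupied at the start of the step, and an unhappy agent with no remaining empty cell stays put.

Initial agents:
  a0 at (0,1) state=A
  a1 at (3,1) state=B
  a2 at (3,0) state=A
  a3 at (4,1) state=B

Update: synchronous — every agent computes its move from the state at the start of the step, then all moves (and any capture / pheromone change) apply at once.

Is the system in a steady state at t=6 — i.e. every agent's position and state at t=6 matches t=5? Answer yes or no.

t=1: a0@(0,0):A a1@(3,1):B a2@(0,2):A a3@(0,3):B
t=2: a0@(0,1):A a1@(3,1):B a2@(1,0):A a3@(1,1):B
t=3: a0@(0,1):A a1@(3,1):B a2@(1,0):A a3@(0,0):B
t=4: a0@(0,1):A a1@(3,1):B a2@(1,0):A a3@(0,2):B
t=5: a0@(0,1):A a1@(3,1):B a2@(1,0):A a3@(0,0):B
t=6: a0@(0,1):A a1@(3,1):B a2@(1,0):A a3@(0,2):B

no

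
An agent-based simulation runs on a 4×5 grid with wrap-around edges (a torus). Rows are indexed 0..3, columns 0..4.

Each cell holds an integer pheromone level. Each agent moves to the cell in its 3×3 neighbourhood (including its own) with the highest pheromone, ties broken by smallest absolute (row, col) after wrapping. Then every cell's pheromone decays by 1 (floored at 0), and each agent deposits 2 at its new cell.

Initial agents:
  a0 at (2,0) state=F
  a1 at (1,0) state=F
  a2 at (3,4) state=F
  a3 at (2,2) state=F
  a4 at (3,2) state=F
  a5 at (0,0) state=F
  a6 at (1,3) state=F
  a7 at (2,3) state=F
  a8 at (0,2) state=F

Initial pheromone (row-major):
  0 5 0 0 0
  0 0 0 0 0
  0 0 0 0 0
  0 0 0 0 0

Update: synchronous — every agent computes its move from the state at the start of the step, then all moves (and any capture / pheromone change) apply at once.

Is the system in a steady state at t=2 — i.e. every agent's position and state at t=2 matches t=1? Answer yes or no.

no

t=1: a0@(1,0) a1@(0,1) a2@(0,0) a3@(1,1) a4@(0,1) a5@(0,1) a6@(0,2) a7@(1,2) a8@(0,1) | pheromone: 2 12 2 0 0 / 2 2 2 0 0 / 0 0 0 0 0 / 0 0 0 0 0
t=2: a0@(0,1) a1@(0,1) a2@(0,1) a3@(0,1) a4@(0,1) a5@(0,1) a6@(0,1) a7@(0,1) a8@(0,1) | pheromone: 1 29 1 0 0 / 1 1 1 0 0 / 0 0 0 0 0 / 0 0 0 0 0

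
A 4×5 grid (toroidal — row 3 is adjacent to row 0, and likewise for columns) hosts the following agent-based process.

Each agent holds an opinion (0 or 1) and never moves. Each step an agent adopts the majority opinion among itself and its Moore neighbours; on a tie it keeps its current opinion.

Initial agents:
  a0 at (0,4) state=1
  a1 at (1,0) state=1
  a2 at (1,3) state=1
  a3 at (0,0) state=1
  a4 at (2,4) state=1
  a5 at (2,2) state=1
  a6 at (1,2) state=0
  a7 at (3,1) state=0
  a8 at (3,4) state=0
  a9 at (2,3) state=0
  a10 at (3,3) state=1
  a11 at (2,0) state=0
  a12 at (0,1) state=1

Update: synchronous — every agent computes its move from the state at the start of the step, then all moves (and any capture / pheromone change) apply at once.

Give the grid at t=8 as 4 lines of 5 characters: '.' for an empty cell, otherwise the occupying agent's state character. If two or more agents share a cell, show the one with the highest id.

t=1: a0@(0,4):1 a1@(1,0):1 a2@(1,3):1 a3@(0,0):1 a4@(2,4):1 a5@(2,2):1 a6@(1,2):1 a7@(3,1):1 a8@(3,4):1 a9@(2,3):1 a10@(3,3):1 a11@(2,0):0 a12@(0,1):1
t=2: a0@(0,4):1 a1@(1,0):1 a2@(1,3):1 a3@(0,0):1 a4@(2,4):1 a5@(2,2):1 a6@(1,2):1 a7@(3,1):1 a8@(3,4):1 a9@(2,3):1 a10@(3,3):1 a11@(2,0):1 a12@(0,1):1
t=3: (unchanged — steady state)

11..1
1.11.
1.111
.1.11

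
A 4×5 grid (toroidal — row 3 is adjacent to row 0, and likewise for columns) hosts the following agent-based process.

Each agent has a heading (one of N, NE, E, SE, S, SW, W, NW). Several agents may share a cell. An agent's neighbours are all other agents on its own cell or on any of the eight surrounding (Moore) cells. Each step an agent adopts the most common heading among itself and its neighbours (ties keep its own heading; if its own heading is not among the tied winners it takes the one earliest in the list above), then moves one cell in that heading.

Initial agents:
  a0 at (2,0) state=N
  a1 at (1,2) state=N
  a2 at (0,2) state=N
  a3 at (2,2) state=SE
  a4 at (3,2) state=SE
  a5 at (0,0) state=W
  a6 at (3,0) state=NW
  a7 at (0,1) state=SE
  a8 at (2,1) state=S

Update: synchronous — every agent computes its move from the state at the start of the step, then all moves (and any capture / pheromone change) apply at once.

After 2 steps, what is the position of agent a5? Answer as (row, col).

t=1: a0@(1,0):N a1@(0,2):N a2@(3,2):N a3@(3,3):SE a4@(0,3):SE a5@(0,4):W a6@(2,4):NW a7@(1,2):SE a8@(1,1):N
t=2: a0@(0,0):N a1@(3,2):N a2@(2,2):N a3@(0,4):SE a4@(1,4):SE a5@(1,0):SE a6@(1,3):NW a7@(2,3):SE a8@(0,1):N

(1, 0)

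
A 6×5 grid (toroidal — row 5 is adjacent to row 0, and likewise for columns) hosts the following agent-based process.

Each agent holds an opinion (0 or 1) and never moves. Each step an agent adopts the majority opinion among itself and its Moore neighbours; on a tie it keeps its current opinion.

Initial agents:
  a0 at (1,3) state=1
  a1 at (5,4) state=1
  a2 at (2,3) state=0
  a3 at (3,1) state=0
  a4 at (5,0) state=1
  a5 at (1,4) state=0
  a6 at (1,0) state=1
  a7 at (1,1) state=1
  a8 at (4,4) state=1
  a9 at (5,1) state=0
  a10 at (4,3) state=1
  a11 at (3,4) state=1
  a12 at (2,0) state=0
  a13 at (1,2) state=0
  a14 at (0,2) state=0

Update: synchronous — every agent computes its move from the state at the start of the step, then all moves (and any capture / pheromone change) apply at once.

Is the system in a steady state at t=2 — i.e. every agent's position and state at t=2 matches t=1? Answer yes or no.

t=1: a0@(1,3):0 a1@(5,4):1 a2@(2,3):0 a3@(3,1):0 a4@(5,0):1 a5@(1,4):0 a6@(1,0):1 a7@(1,1):0 a8@(4,4):1 a9@(5,1):0 a10@(4,3):1 a11@(3,4):1 a12@(2,0):0 a13@(1,2):0 a14@(0,2):0
t=2: a0@(1,3):0 a1@(5,4):1 a2@(2,3):0 a3@(3,1):0 a4@(5,0):1 a5@(1,4):0 a6@(1,0):0 a7@(1,1):0 a8@(4,4):1 a9@(5,1):0 a10@(4,3):1 a11@(3,4):1 a12@(2,0):0 a13@(1,2):0 a14@(0,2):0

no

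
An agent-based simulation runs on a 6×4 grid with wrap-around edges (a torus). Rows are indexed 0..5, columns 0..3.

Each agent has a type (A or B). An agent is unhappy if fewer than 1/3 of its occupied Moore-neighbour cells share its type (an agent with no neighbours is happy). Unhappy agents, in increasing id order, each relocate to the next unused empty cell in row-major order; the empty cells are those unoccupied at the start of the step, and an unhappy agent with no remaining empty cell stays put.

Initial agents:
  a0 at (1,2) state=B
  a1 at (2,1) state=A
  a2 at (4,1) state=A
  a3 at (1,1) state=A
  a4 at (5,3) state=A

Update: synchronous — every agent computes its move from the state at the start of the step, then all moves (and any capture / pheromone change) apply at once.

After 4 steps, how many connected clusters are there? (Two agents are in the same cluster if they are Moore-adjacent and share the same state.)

3

t=1: a0@(0,0):B a1@(2,1):A a2@(4,1):A a3@(1,1):A a4@(5,3):A
t=2: a0@(0,1):B a1@(2,1):A a2@(4,1):A a3@(1,1):A a4@(0,2):A
t=3: a0@(0,0):B a1@(2,1):A a2@(4,1):A a3@(1,1):A a4@(0,2):A
t=4: a0@(0,1):B a1@(2,1):A a2@(4,1):A a3@(1,1):A a4@(0,2):A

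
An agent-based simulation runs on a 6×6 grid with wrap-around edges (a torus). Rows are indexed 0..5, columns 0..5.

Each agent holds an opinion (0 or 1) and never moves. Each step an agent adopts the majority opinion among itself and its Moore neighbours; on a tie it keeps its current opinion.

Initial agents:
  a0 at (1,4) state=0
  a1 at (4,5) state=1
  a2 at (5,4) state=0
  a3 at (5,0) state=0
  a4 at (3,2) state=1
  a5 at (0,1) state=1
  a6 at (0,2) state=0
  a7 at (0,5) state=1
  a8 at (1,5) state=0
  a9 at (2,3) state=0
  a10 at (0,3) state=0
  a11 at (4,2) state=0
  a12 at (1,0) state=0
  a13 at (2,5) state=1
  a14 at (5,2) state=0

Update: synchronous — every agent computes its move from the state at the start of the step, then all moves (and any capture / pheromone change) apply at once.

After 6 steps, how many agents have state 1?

t=1: a0@(1,4):0 a1@(4,5):0 a2@(5,4):0 a3@(5,0):1 a4@(3,2):0 a5@(0,1):0 a6@(0,2):0 a7@(0,5):0 a8@(1,5):0 a9@(2,3):0 a10@(0,3):0 a11@(4,2):0 a12@(1,0):1 a13@(2,5):0 a14@(5,2):0
t=2: a0@(1,4):0 a1@(4,5):0 a2@(5,4):0 a3@(5,0):0 a4@(3,2):0 a5@(0,1):0 a6@(0,2):0 a7@(0,5):0 a8@(1,5):0 a9@(2,3):0 a10@(0,3):0 a11@(4,2):0 a12@(1,0):0 a13@(2,5):0 a14@(5,2):0
t=3: (unchanged — steady state)

0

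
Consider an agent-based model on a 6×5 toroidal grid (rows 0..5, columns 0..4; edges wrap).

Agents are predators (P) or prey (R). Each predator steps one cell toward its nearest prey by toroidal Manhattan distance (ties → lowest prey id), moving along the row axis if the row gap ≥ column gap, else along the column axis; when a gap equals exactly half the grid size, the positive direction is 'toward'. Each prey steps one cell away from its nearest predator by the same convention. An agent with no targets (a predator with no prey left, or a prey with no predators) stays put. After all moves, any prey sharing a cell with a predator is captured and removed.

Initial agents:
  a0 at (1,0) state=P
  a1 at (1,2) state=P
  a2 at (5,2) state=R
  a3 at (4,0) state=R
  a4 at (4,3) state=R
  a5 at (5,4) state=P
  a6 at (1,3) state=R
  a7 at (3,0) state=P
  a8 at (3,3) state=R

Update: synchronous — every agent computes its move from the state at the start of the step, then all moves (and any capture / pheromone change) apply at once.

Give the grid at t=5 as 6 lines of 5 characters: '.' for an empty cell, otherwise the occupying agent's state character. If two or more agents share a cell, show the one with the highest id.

..PR.
.....
.....
.....
P.P.R
.....

t=1: a0@(1,4):P a1@(1,3):P a2@(4,2):R a3@(5,0):R a4@(3,3):R a5@(5,3):P a7@(4,0):P a8@(3,2):R
t=2: a0@(0,4):P a1@(2,3):P a2@(3,2):R a3@(0,0):R a5@(4,3):P a7@(5,0):P a8@(4,2):R
t=3: a0@(0,0):P a1@(3,3):P a3@(0,1):R a5@(4,2):P a7@(0,0):P a8@(4,1):R
t=4: a0@(0,1):P a1@(3,2):P a3@(0,2):R a5@(4,1):P a7@(0,1):P a8@(4,0):R
t=5: a0@(0,2):P a1@(4,2):P a3@(0,3):R a5@(4,0):P a7@(0,2):P a8@(4,4):R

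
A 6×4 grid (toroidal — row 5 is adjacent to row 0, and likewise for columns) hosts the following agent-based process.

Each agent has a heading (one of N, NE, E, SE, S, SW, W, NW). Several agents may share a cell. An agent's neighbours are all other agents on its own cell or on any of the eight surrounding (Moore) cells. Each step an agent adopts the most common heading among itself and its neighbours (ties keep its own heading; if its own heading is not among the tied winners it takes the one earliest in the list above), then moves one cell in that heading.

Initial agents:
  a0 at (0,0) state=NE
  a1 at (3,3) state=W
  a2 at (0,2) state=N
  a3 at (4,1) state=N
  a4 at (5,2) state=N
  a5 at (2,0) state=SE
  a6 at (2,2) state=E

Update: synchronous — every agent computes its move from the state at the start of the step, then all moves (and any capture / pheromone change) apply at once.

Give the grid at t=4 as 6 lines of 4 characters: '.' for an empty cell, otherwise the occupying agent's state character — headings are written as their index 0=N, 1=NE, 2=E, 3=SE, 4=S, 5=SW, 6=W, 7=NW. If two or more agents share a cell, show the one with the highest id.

t=1: a0@(5,1):NE a1@(3,2):W a2@(5,2):N a3@(3,1):N a4@(4,2):N a5@(3,1):SE a6@(2,3):E
t=2: a0@(4,1):N a1@(2,2):N a2@(4,2):N a3@(2,1):N a4@(3,2):N a5@(2,1):N a6@(2,0):E
t=3: a0@(3,1):N a1@(1,2):N a2@(3,2):N a3@(1,1):N a4@(2,2):N a5@(1,1):N a6@(1,0):N
t=4: a0@(2,1):N a1@(0,2):N a2@(2,2):N a3@(0,1):N a4@(1,2):N a5@(0,1):N a6@(0,0):N

000.
..0.
.00.
....
....
....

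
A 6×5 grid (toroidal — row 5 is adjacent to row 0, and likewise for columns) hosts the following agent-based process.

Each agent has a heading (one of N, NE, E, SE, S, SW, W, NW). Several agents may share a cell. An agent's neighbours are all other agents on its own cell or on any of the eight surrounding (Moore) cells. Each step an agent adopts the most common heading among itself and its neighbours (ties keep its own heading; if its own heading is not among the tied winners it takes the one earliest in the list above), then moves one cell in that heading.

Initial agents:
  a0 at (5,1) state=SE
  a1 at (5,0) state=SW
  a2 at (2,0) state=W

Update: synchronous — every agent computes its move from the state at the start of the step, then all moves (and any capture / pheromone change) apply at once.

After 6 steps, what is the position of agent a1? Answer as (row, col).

t=1: a0@(0,2):SE a1@(0,4):SW a2@(2,4):W
t=2: a0@(1,3):SE a1@(1,3):SW a2@(2,3):W
t=3: a0@(2,4):SE a1@(2,2):SW a2@(2,2):W
t=4: a0@(3,0):SE a1@(3,1):SW a2@(2,1):W
t=5: a0@(4,1):SE a1@(4,0):SW a2@(2,0):W
t=6: a0@(5,2):SE a1@(5,4):SW a2@(2,4):W

(5, 4)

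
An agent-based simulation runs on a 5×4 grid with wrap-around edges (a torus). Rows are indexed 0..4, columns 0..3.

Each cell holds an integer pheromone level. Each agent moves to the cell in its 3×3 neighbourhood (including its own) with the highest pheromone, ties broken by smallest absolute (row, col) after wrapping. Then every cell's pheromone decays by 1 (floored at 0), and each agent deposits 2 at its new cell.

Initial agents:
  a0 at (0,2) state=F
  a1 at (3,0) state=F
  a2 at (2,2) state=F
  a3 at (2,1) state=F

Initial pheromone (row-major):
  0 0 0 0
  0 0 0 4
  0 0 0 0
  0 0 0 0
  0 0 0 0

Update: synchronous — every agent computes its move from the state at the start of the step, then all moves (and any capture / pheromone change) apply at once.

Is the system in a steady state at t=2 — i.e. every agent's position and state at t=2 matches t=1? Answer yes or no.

t=1: a0@(1,3) a1@(2,0) a2@(1,3) a3@(1,0) | pheromone: 0 0 0 0 / 2 0 0 7 / 2 0 0 0 / 0 0 0 0 / 0 0 0 0
t=2: a0@(1,3) a1@(1,3) a2@(1,3) a3@(1,3) | pheromone: 0 0 0 0 / 1 0 0 14 / 1 0 0 0 / 0 0 0 0 / 0 0 0 0

no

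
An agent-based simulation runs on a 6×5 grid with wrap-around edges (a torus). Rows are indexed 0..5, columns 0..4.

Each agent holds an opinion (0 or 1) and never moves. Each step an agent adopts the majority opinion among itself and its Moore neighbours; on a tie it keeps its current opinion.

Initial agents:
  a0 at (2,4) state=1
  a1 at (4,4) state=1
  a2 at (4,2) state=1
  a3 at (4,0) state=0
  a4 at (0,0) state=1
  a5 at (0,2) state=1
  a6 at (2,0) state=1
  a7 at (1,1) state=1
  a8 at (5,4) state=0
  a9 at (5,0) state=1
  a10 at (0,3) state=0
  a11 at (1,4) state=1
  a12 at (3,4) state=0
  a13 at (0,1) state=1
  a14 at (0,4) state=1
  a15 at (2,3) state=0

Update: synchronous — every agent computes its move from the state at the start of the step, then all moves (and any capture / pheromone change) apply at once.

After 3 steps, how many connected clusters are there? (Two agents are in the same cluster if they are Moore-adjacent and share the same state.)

t=1: a0@(2,4):1 a1@(4,4):0 a2@(4,2):1 a3@(4,0):0 a4@(0,0):1 a5@(0,2):1 a6@(2,0):1 a7@(1,1):1 a8@(5,4):1 a9@(5,0):1 a10@(0,3):1 a11@(1,4):1 a12@(3,4):0 a13@(0,1):1 a14@(0,4):1 a15@(2,3):0
t=2: (unchanged — steady state)

3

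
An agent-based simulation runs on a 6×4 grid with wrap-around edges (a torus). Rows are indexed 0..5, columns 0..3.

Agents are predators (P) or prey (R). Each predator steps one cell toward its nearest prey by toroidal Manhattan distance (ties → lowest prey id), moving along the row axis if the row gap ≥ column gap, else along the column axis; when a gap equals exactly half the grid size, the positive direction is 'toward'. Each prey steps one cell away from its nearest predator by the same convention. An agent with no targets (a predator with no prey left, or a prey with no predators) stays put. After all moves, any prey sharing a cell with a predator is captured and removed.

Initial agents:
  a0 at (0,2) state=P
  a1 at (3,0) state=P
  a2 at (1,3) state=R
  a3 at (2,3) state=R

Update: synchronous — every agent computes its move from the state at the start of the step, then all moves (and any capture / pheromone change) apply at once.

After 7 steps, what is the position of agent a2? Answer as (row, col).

(2, 1)

t=1: a0@(1,2):P a1@(2,0):P a2@(2,3):R a3@(1,3):R
t=2: a0@(1,3):P a1@(2,3):P a2@(2,2):R a3@(1,0):R
t=3: a0@(1,0):P a1@(2,2):P a2@(2,1):R a3@(1,1):R
t=4: a0@(1,1):P a1@(2,1):P a2@(2,0):R a3@(1,2):R
t=5: a0@(1,2):P a1@(2,0):P a2@(2,3):R a3@(1,3):R
t=6: a0@(1,3):P a1@(2,3):P a2@(2,2):R a3@(1,0):R
t=7: a0@(1,0):P a1@(2,2):P a2@(2,1):R a3@(1,1):R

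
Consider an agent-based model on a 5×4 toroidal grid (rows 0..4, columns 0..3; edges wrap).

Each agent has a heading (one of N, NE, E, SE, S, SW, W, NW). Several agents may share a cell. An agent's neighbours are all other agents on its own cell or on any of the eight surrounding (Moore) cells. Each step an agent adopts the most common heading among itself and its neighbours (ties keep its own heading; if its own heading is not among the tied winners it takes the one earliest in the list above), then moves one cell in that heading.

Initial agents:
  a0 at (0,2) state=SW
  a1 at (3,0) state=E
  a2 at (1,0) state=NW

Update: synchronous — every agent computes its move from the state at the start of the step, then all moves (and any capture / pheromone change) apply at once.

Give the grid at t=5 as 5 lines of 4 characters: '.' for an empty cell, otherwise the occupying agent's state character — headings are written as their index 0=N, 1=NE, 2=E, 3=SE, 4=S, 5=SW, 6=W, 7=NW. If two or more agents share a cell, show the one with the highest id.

t=1: a0@(1,1):SW a1@(3,1):E a2@(0,3):NW
t=2: a0@(2,0):SW a1@(3,2):E a2@(4,2):NW
t=3: a0@(3,3):SW a1@(3,3):E a2@(3,1):NW
t=4: a0@(4,2):SW a1@(3,0):E a2@(2,0):NW
t=5: a0@(0,1):SW a1@(3,1):E a2@(1,3):NW

.5..
...7
....
.2..
....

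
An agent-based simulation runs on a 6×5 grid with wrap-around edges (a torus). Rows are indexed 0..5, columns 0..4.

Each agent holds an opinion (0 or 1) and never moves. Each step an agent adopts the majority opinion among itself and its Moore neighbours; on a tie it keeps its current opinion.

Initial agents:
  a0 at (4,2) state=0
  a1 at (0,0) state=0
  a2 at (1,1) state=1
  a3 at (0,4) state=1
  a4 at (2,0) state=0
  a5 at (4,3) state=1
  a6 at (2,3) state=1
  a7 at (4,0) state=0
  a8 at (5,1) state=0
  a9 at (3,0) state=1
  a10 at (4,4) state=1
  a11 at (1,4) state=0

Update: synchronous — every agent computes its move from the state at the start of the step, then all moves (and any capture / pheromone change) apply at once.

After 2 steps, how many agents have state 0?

t=1: a0@(4,2):0 a1@(0,0):0 a2@(1,1):0 a3@(0,4):0 a4@(2,0):0 a5@(4,3):1 a6@(2,3):1 a7@(4,0):0 a8@(5,1):0 a9@(3,0):1 a10@(4,4):1 a11@(1,4):0
t=2: (unchanged — steady state)

8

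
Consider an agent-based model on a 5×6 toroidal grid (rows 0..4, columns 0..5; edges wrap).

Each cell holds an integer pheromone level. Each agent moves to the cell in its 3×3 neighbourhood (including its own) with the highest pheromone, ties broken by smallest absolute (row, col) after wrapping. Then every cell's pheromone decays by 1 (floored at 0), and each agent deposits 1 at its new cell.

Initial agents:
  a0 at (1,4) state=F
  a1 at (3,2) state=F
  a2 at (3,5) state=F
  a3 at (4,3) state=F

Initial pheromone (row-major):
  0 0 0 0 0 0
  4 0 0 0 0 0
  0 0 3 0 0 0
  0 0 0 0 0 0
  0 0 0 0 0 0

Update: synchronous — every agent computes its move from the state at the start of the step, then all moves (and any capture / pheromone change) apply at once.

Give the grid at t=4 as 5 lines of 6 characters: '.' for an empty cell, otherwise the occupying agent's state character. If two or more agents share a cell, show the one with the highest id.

..F...
F.....
..F...
......
......

t=1: a0@(0,3) a1@(2,2) a2@(2,0) a3@(0,2) | pheromone: 0 0 1 1 0 0 / 3 0 0 0 0 0 / 1 0 3 0 0 0 / 0 0 0 0 0 0 / 0 0 0 0 0 0
t=2: a0@(0,2) a1@(2,2) a2@(1,0) a3@(0,2) | pheromone: 0 0 2 0 0 0 / 3 0 0 0 0 0 / 0 0 3 0 0 0 / 0 0 0 0 0 0 / 0 0 0 0 0 0
t=3: a0@(0,2) a1@(2,2) a2@(1,0) a3@(0,2) | pheromone: 0 0 3 0 0 0 / 3 0 0 0 0 0 / 0 0 3 0 0 0 / 0 0 0 0 0 0 / 0 0 0 0 0 0
t=4: a0@(0,2) a1@(2,2) a2@(1,0) a3@(0,2) | pheromone: 0 0 4 0 0 0 / 3 0 0 0 0 0 / 0 0 3 0 0 0 / 0 0 0 0 0 0 / 0 0 0 0 0 0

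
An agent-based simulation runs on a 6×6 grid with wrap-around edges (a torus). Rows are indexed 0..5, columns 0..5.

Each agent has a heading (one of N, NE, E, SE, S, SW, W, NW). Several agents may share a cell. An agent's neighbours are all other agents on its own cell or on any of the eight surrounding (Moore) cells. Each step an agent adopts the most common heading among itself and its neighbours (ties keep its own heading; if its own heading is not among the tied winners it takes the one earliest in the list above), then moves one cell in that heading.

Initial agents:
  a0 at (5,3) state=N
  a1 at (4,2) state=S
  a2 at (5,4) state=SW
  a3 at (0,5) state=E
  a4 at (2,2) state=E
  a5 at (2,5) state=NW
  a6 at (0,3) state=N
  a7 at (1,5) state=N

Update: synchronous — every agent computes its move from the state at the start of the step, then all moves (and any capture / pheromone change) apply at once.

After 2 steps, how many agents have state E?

2

t=1: a0@(4,3):N a1@(5,2):S a2@(4,4):N a3@(0,0):E a4@(2,3):E a5@(1,4):NW a6@(5,3):N a7@(0,5):N
t=2: a0@(3,3):N a1@(4,2):N a2@(3,4):N a3@(0,1):E a4@(2,4):E a5@(0,3):NW a6@(4,3):N a7@(5,5):N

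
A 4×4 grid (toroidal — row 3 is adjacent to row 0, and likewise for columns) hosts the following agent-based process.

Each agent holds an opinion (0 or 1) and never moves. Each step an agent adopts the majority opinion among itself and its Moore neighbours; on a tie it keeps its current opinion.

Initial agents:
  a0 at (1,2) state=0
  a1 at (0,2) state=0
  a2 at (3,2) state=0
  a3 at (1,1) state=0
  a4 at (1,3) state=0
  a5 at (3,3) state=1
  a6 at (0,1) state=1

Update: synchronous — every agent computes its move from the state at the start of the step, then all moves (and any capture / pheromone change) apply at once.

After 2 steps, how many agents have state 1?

t=1: a0@(1,2):0 a1@(0,2):0 a2@(3,2):0 a3@(1,1):0 a4@(1,3):0 a5@(3,3):0 a6@(0,1):0
t=2: (unchanged — steady state)

0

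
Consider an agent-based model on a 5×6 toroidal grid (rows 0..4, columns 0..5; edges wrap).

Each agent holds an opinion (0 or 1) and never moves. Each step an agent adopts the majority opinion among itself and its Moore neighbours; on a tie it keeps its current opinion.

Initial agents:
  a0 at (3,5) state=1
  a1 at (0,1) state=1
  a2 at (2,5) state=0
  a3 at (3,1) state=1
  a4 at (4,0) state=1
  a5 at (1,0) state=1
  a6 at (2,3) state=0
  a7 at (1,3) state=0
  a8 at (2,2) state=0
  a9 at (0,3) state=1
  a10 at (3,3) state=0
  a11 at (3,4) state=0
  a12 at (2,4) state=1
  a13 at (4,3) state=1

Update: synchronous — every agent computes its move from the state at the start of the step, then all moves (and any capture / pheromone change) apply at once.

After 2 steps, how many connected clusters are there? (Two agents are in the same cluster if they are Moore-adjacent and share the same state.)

t=1: a0@(3,5):1 a1@(0,1):1 a2@(2,5):1 a3@(3,1):1 a4@(4,0):1 a5@(1,0):1 a6@(2,3):0 a7@(1,3):0 a8@(2,2):0 a9@(0,3):1 a10@(3,3):0 a11@(3,4):0 a12@(2,4):0 a13@(4,3):1
t=2: (unchanged — steady state)

3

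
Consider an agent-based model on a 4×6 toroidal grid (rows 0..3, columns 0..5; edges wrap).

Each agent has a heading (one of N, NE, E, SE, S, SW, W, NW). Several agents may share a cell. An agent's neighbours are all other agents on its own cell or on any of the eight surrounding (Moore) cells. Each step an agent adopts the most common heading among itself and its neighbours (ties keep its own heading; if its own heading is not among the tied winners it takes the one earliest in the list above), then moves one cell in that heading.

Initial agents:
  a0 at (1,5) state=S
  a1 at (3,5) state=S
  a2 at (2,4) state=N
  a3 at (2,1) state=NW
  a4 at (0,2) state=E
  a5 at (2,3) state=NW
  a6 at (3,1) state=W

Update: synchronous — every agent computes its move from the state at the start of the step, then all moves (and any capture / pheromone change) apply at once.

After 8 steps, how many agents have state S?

7

t=1: a0@(2,5):S a1@(0,5):S a2@(3,4):S a3@(1,0):NW a4@(0,3):E a5@(1,2):NW a6@(3,0):W
t=2: a0@(3,5):S a1@(1,5):S a2@(0,4):S a3@(2,0):S a4@(0,4):E a5@(0,1):NW a6@(0,0):S
t=3: a0@(0,5):S a1@(2,5):S a2@(1,4):S a3@(3,0):S a4@(1,4):S a5@(3,0):NW a6@(1,0):S
t=4: a0@(1,5):S a1@(3,5):S a2@(2,4):S a3@(0,0):S a4@(2,4):S a5@(0,0):S a6@(2,0):S
t=5: a0@(2,5):S a1@(0,5):S a2@(3,4):S a3@(1,0):S a4@(3,4):S a5@(1,0):S a6@(3,0):S
t=6: a0@(3,5):S a1@(1,5):S a2@(0,4):S a3@(2,0):S a4@(0,4):S a5@(2,0):S a6@(0,0):S
t=7: a0@(0,5):S a1@(2,5):S a2@(1,4):S a3@(3,0):S a4@(1,4):S a5@(3,0):S a6@(1,0):S
t=8: a0@(1,5):S a1@(3,5):S a2@(2,4):S a3@(0,0):S a4@(2,4):S a5@(0,0):S a6@(2,0):S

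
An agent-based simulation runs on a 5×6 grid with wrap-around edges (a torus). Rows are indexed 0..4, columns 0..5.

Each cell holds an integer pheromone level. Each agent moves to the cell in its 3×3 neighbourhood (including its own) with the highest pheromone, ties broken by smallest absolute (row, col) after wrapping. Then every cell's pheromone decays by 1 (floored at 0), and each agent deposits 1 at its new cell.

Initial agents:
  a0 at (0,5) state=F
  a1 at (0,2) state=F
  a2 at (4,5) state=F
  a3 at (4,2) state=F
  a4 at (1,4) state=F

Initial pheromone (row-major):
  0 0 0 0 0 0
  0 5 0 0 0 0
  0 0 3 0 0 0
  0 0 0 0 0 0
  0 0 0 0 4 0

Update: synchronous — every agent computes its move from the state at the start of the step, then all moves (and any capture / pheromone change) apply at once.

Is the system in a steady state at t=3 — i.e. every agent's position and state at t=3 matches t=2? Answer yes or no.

t=1: a0@(4,4) a1@(1,1) a2@(4,4) a3@(0,1) a4@(0,3) | pheromone: 0 1 0 1 0 0 / 0 5 0 0 0 0 / 0 0 2 0 0 0 / 0 0 0 0 0 0 / 0 0 0 0 5 0
t=2: a0@(4,4) a1@(1,1) a2@(4,4) a3@(1,1) a4@(4,4) | pheromone: 0 0 0 0 0 0 / 0 6 0 0 0 0 / 0 0 1 0 0 0 / 0 0 0 0 0 0 / 0 0 0 0 7 0
t=3: a0@(4,4) a1@(1,1) a2@(4,4) a3@(1,1) a4@(4,4) | pheromone: 0 0 0 0 0 0 / 0 7 0 0 0 0 / 0 0 0 0 0 0 / 0 0 0 0 0 0 / 0 0 0 0 9 0

yes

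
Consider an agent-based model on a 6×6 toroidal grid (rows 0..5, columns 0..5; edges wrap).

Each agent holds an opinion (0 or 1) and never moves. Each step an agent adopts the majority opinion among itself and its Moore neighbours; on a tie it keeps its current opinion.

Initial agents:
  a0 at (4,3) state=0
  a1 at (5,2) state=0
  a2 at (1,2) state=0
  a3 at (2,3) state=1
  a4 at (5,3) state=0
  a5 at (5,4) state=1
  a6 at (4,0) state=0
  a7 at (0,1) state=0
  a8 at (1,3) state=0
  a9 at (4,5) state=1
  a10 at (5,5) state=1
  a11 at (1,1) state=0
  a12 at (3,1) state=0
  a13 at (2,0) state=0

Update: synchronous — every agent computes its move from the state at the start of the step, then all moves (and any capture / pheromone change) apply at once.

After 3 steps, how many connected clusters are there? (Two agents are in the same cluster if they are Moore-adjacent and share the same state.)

2

t=1: a0@(4,3):0 a1@(5,2):0 a2@(1,2):0 a3@(2,3):0 a4@(5,3):0 a5@(5,4):1 a6@(4,0):0 a7@(0,1):0 a8@(1,3):0 a9@(4,5):1 a10@(5,5):1 a11@(1,1):0 a12@(3,1):0 a13@(2,0):0
t=2: (unchanged — steady state)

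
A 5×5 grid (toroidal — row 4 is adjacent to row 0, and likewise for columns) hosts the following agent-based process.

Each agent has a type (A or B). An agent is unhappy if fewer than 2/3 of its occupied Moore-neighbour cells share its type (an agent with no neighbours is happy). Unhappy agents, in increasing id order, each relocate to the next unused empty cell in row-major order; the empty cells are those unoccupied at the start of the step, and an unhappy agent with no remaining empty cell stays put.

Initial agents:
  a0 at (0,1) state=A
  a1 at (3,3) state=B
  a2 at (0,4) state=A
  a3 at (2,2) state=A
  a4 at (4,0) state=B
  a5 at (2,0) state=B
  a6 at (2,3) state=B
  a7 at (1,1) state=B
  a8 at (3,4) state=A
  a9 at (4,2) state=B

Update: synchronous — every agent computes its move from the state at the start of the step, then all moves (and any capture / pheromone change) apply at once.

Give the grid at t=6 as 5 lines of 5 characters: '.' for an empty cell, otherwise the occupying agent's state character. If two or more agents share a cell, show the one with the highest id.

BAABA
.A...
BBB..
.B...
.....

t=1: a0@(0,0):A a1@(0,2):B a2@(0,3):A a3@(1,0):A a4@(1,2):B a5@(1,3):B a6@(1,4):B a7@(2,1):B a8@(2,4):A a9@(3,0):B
t=2: a0@(0,1):A a1@(0,2):B a2@(0,4):A a3@(1,1):A a4@(1,2):B a5@(2,0):B a6@(2,2):B a7@(2,1):B a8@(2,3):A a9@(3,1):B
t=3: a0@(0,0):A a1@(0,3):B a2@(0,4):A a3@(1,0):A a4@(1,3):B a5@(2,0):B a6@(1,4):B a7@(2,1):B a8@(2,4):A a9@(3,1):B
t=4: a0@(0,0):A a1@(0,3):B a2@(0,1):A a3@(0,2):A a4@(1,1):B a5@(1,2):B a6@(2,2):B a7@(2,1):B a8@(2,3):A a9@(3,1):B
t=5: a0@(0,4):A a1@(1,0):B a2@(1,3):A a3@(1,4):A a4@(2,0):B a5@(2,4):B a6@(2,2):B a7@(2,1):B a8@(3,0):A a9@(3,1):B
t=6: a0@(0,4):A a1@(0,0):B a2@(0,1):A a3@(0,2):A a4@(2,0):B a5@(0,3):B a6@(2,2):B a7@(2,1):B a8@(1,1):A a9@(3,1):B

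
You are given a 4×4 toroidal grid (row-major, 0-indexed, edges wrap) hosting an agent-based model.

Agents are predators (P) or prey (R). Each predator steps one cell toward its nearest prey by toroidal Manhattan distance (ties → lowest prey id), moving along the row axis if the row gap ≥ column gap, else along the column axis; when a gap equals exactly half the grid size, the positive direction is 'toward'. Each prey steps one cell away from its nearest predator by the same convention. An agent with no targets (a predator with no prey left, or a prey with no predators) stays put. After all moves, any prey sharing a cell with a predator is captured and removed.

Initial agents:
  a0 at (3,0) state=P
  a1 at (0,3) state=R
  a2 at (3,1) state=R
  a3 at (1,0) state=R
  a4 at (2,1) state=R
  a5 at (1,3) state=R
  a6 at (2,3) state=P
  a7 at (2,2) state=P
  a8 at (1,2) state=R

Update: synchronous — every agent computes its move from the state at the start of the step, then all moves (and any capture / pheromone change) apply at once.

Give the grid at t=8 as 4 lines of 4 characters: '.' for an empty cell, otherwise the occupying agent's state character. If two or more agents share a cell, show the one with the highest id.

t=1: a0@(3,1):P a2@(3,2):R a3@(0,0):R a4@(2,0):R a5@(0,3):R a6@(1,3):P a7@(2,1):P a8@(0,2):R
t=2: a0@(3,2):P a2@(3,3):R a3@(1,0):R a4@(2,3):R a5@(3,3):R a6@(0,3):P a7@(2,0):P a8@(1,2):R
t=3: a0@(3,3):P a2@(3,0):R a3@(0,0):R a4@(2,2):R a5@(3,0):R a6@(3,3):P a7@(1,0):P a8@(0,2):R
t=4: a0@(3,0):P a2@(3,1):R a4@(1,2):R a5@(3,1):R a6@(3,0):P a7@(0,0):P a8@(1,2):R
t=5: a0@(3,1):P a2@(3,2):R a4@(1,1):R a5@(3,2):R a6@(3,1):P a7@(3,0):P a8@(1,1):R
t=6: a0@(3,2):P a2@(3,3):R a4@(0,1):R a5@(3,3):R a6@(3,2):P a7@(3,1):P a8@(0,1):R
t=7: a0@(3,3):P a2@(3,0):R a4@(1,1):R a5@(3,0):R a6@(3,3):P a7@(0,1):P a8@(1,1):R
t=8: a0@(3,0):P a2@(3,1):R a4@(2,1):R a5@(3,1):R a6@(3,0):P a7@(1,1):P a8@(2,1):R

....
.P..
.R..
PR..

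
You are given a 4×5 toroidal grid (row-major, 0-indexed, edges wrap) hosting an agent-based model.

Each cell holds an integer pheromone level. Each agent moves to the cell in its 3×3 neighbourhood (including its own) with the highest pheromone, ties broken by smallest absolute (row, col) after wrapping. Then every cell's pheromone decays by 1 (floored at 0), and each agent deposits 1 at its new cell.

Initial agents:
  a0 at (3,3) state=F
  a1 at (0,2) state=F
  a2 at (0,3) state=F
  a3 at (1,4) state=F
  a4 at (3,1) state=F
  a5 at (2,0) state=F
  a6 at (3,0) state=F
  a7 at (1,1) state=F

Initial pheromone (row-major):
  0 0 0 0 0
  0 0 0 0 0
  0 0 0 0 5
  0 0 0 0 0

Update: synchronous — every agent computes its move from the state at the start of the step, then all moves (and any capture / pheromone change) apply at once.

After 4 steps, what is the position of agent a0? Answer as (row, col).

t=1: a0@(2,4) a1@(0,1) a2@(0,2) a3@(2,4) a4@(0,0) a5@(2,4) a6@(2,4) a7@(0,0) | pheromone: 2 1 1 0 0 / 0 0 0 0 0 / 0 0 0 0 8 / 0 0 0 0 0
t=2: a0@(2,4) a1@(0,0) a2@(0,1) a3@(2,4) a4@(0,0) a5@(2,4) a6@(2,4) a7@(0,0) | pheromone: 4 1 0 0 0 / 0 0 0 0 0 / 0 0 0 0 11 / 0 0 0 0 0
t=3: a0@(2,4) a1@(0,0) a2@(0,0) a3@(2,4) a4@(0,0) a5@(2,4) a6@(2,4) a7@(0,0) | pheromone: 7 0 0 0 0 / 0 0 0 0 0 / 0 0 0 0 14 / 0 0 0 0 0
t=4: a0@(2,4) a1@(0,0) a2@(0,0) a3@(2,4) a4@(0,0) a5@(2,4) a6@(2,4) a7@(0,0) | pheromone: 10 0 0 0 0 / 0 0 0 0 0 / 0 0 0 0 17 / 0 0 0 0 0

(2, 4)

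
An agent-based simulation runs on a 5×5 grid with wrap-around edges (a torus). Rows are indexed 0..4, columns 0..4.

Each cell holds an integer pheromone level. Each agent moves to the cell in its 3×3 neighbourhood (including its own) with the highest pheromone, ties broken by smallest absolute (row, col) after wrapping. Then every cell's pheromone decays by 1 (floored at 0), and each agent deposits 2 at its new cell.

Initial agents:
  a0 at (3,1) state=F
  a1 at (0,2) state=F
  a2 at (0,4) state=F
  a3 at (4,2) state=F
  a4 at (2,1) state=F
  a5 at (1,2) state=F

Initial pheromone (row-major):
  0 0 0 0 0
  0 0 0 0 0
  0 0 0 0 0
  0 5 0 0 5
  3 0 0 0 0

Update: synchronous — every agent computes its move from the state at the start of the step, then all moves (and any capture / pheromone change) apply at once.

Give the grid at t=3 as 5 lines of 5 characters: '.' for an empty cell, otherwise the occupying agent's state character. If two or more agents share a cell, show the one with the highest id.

.F...
.....
.....
.F...
.....

t=1: a0@(3,1) a1@(0,1) a2@(4,0) a3@(3,1) a4@(3,1) a5@(0,1) | pheromone: 0 4 0 0 0 / 0 0 0 0 0 / 0 0 0 0 0 / 0 10 0 0 4 / 4 0 0 0 0
t=2: a0@(3,1) a1@(0,1) a2@(3,1) a3@(3,1) a4@(3,1) a5@(0,1) | pheromone: 0 7 0 0 0 / 0 0 0 0 0 / 0 0 0 0 0 / 0 17 0 0 3 / 3 0 0 0 0
t=3: a0@(3,1) a1@(0,1) a2@(3,1) a3@(3,1) a4@(3,1) a5@(0,1) | pheromone: 0 10 0 0 0 / 0 0 0 0 0 / 0 0 0 0 0 / 0 24 0 0 2 / 2 0 0 0 0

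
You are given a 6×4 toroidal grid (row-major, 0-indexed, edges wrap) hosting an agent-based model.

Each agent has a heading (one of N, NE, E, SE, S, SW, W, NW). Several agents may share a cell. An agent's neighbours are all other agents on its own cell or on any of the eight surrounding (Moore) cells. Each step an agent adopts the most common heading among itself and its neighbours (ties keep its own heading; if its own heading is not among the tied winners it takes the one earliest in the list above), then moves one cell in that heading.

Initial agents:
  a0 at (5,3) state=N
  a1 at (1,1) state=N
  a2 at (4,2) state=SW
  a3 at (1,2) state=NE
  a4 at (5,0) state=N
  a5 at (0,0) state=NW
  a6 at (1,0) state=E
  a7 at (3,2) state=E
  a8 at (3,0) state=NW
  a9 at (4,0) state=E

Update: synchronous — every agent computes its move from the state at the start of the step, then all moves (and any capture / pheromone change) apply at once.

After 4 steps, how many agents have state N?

t=1: a0@(4,3):N a1@(0,1):N a2@(5,1):SW a3@(0,3):NE a4@(4,0):N a5@(5,0):N a6@(1,1):E a7@(3,3):E a8@(2,3):NW a9@(3,0):N
t=2: a0@(3,3):N a1@(5,1):N a2@(4,1):N a3@(5,0):NE a4@(3,0):N a5@(4,0):N a6@(1,2):E a7@(2,3):N a8@(1,2):NW a9@(2,0):N
t=3: a0@(2,3):N a1@(4,1):N a2@(3,1):N a3@(4,0):N a4@(2,0):N a5@(3,0):N a6@(1,3):E a7@(1,3):N a8@(0,1):NW a9@(1,0):N
t=4: a0@(1,3):N a1@(3,1):N a2@(2,1):N a3@(3,0):N a4@(1,0):N a5@(2,0):N a6@(0,3):N a7@(0,3):N a8@(5,0):NW a9@(0,0):N

9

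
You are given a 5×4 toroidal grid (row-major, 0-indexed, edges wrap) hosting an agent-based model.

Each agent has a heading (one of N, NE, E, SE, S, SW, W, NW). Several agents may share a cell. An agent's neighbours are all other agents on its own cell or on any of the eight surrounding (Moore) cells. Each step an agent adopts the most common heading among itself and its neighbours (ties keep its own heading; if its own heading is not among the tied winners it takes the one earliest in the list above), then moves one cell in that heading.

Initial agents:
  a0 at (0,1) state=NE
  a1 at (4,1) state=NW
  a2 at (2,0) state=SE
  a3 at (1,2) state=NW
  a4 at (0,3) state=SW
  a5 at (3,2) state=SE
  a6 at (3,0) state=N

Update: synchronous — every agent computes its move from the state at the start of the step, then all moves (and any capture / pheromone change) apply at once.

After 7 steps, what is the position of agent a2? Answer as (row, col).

(2, 3)

t=1: a0@(4,0):NW a1@(3,0):NW a2@(3,1):SE a3@(0,1):NW a4@(1,2):SW a5@(4,3):SE a6@(2,0):N
t=2: a0@(3,3):NW a1@(2,3):NW a2@(2,0):NW a3@(4,0):NW a4@(2,1):SW a5@(3,2):NW a6@(1,0):N
t=3: a0@(2,2):NW a1@(1,2):NW a2@(1,3):NW a3@(3,3):NW a4@(1,0):NW a5@(2,1):NW a6@(0,3):NW
t=4: a0@(1,1):NW a1@(0,1):NW a2@(0,2):NW a3@(2,2):NW a4@(0,3):NW a5@(1,0):NW a6@(4,2):NW
t=5: a0@(0,0):NW a1@(4,0):NW a2@(4,1):NW a3@(1,1):NW a4@(4,2):NW a5@(0,3):NW a6@(3,1):NW
t=6: a0@(4,3):NW a1@(3,3):NW a2@(3,0):NW a3@(0,0):NW a4@(3,1):NW a5@(4,2):NW a6@(2,0):NW
t=7: a0@(3,2):NW a1@(2,2):NW a2@(2,3):NW a3@(4,3):NW a4@(2,0):NW a5@(3,1):NW a6@(1,3):NW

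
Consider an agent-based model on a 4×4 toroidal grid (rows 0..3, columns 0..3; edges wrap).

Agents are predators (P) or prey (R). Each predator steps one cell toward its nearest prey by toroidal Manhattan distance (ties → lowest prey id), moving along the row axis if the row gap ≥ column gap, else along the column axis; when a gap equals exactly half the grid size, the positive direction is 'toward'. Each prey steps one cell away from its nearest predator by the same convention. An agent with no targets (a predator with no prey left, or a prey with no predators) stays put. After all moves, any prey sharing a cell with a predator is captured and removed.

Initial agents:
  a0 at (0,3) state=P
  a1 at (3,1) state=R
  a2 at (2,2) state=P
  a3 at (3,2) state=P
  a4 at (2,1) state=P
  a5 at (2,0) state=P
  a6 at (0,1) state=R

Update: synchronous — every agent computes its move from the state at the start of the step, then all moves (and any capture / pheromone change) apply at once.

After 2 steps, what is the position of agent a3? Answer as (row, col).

t=1: a0@(0,0):P a2@(3,2):P a3@(3,1):P a4@(3,1):P a5@(3,0):P
t=2: (unchanged — steady state)

(3, 1)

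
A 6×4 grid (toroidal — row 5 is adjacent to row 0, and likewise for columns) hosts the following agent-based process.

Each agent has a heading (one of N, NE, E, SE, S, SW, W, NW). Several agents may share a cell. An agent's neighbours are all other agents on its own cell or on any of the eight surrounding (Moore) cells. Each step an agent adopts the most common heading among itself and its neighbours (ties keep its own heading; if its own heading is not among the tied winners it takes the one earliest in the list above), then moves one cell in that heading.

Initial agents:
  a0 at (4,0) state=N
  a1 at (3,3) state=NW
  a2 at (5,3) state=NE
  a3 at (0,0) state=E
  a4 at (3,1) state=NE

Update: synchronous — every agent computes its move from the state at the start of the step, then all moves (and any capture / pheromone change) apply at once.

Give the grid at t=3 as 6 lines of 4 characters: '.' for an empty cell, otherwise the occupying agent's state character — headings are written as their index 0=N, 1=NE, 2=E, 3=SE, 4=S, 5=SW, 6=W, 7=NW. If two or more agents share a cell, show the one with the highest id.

t=1: a0@(3,1):NE a1@(2,2):NW a2@(4,0):NE a3@(0,1):E a4@(2,2):NE
t=2: a0@(2,2):NE a1@(1,3):NE a2@(3,1):NE a3@(0,2):E a4@(1,3):NE
t=3: a0@(1,3):NE a1@(0,0):NE a2@(2,2):NE a3@(5,3):NE a4@(0,0):NE

1...
...1
..1.
....
....
...1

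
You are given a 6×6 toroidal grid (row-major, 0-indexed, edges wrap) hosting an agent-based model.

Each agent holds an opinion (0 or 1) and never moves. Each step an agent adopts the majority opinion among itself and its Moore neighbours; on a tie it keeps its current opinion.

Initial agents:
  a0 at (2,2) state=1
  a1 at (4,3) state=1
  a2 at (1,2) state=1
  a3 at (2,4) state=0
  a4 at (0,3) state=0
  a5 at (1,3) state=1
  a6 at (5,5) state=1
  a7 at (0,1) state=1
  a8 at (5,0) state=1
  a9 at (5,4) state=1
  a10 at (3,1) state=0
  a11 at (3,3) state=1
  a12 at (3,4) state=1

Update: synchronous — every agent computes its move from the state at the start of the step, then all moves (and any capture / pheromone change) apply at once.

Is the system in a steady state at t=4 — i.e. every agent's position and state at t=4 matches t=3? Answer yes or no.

yes

t=1: a0@(2,2):1 a1@(4,3):1 a2@(1,2):1 a3@(2,4):1 a4@(0,3):1 a5@(1,3):1 a6@(5,5):1 a7@(0,1):1 a8@(5,0):1 a9@(5,4):1 a10@(3,1):0 a11@(3,3):1 a12@(3,4):1
t=2: (unchanged — steady state)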